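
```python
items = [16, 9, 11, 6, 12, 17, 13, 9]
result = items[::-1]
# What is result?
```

items has length 8. The slice items[::-1] selects indices [7, 6, 5, 4, 3, 2, 1, 0] (7->9, 6->13, 5->17, 4->12, 3->6, 2->11, 1->9, 0->16), giving [9, 13, 17, 12, 6, 11, 9, 16].

[9, 13, 17, 12, 6, 11, 9, 16]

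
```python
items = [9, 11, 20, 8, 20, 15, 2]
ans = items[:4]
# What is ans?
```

items has length 7. The slice items[:4] selects indices [0, 1, 2, 3] (0->9, 1->11, 2->20, 3->8), giving [9, 11, 20, 8].

[9, 11, 20, 8]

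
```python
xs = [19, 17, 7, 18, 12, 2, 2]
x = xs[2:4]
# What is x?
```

xs has length 7. The slice xs[2:4] selects indices [2, 3] (2->7, 3->18), giving [7, 18].

[7, 18]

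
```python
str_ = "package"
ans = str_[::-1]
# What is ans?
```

str_ has length 7. The slice str_[::-1] selects indices [6, 5, 4, 3, 2, 1, 0] (6->'e', 5->'g', 4->'a', 3->'k', 2->'c', 1->'a', 0->'p'), giving 'egakcap'.

'egakcap'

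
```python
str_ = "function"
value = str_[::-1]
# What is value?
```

str_ has length 8. The slice str_[::-1] selects indices [7, 6, 5, 4, 3, 2, 1, 0] (7->'n', 6->'o', 5->'i', 4->'t', 3->'c', 2->'n', 1->'u', 0->'f'), giving 'noitcnuf'.

'noitcnuf'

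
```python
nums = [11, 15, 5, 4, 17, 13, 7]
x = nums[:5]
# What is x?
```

nums has length 7. The slice nums[:5] selects indices [0, 1, 2, 3, 4] (0->11, 1->15, 2->5, 3->4, 4->17), giving [11, 15, 5, 4, 17].

[11, 15, 5, 4, 17]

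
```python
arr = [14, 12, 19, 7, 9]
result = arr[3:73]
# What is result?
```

arr has length 5. The slice arr[3:73] selects indices [3, 4] (3->7, 4->9), giving [7, 9].

[7, 9]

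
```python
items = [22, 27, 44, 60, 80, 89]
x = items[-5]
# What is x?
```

items has length 6. Negative index -5 maps to positive index 6 + (-5) = 1. items[1] = 27.

27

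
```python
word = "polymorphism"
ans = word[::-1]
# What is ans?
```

word has length 12. The slice word[::-1] selects indices [11, 10, 9, 8, 7, 6, 5, 4, 3, 2, 1, 0] (11->'m', 10->'s', 9->'i', 8->'h', 7->'p', 6->'r', 5->'o', 4->'m', 3->'y', 2->'l', 1->'o', 0->'p'), giving 'msihpromylop'.

'msihpromylop'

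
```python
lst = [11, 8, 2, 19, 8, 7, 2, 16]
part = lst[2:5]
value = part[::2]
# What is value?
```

lst has length 8. The slice lst[2:5] selects indices [2, 3, 4] (2->2, 3->19, 4->8), giving [2, 19, 8]. So part = [2, 19, 8]. part has length 3. The slice part[::2] selects indices [0, 2] (0->2, 2->8), giving [2, 8].

[2, 8]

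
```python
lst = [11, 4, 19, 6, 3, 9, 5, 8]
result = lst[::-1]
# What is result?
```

lst has length 8. The slice lst[::-1] selects indices [7, 6, 5, 4, 3, 2, 1, 0] (7->8, 6->5, 5->9, 4->3, 3->6, 2->19, 1->4, 0->11), giving [8, 5, 9, 3, 6, 19, 4, 11].

[8, 5, 9, 3, 6, 19, 4, 11]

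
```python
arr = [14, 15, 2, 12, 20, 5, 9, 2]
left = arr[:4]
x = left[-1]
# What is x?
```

arr has length 8. The slice arr[:4] selects indices [0, 1, 2, 3] (0->14, 1->15, 2->2, 3->12), giving [14, 15, 2, 12]. So left = [14, 15, 2, 12]. Then left[-1] = 12.

12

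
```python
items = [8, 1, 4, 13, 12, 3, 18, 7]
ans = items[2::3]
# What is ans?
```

items has length 8. The slice items[2::3] selects indices [2, 5] (2->4, 5->3), giving [4, 3].

[4, 3]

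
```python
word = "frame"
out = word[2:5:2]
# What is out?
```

word has length 5. The slice word[2:5:2] selects indices [2, 4] (2->'a', 4->'e'), giving 'ae'.

'ae'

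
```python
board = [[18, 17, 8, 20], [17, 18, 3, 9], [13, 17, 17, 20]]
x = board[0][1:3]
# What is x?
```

board[0] = [18, 17, 8, 20]. board[0] has length 4. The slice board[0][1:3] selects indices [1, 2] (1->17, 2->8), giving [17, 8].

[17, 8]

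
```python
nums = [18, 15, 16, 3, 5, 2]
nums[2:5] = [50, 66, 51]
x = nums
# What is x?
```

nums starts as [18, 15, 16, 3, 5, 2] (length 6). The slice nums[2:5] covers indices [2, 3, 4] with values [16, 3, 5]. Replacing that slice with [50, 66, 51] (same length) produces [18, 15, 50, 66, 51, 2].

[18, 15, 50, 66, 51, 2]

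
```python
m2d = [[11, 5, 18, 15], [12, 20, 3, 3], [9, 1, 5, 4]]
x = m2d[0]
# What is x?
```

m2d has 3 rows. Row 0 is [11, 5, 18, 15].

[11, 5, 18, 15]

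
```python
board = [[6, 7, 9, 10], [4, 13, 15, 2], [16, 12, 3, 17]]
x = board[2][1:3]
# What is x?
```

board[2] = [16, 12, 3, 17]. board[2] has length 4. The slice board[2][1:3] selects indices [1, 2] (1->12, 2->3), giving [12, 3].

[12, 3]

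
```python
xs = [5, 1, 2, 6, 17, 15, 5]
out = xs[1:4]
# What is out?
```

xs has length 7. The slice xs[1:4] selects indices [1, 2, 3] (1->1, 2->2, 3->6), giving [1, 2, 6].

[1, 2, 6]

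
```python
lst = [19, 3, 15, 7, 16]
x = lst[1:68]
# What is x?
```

lst has length 5. The slice lst[1:68] selects indices [1, 2, 3, 4] (1->3, 2->15, 3->7, 4->16), giving [3, 15, 7, 16].

[3, 15, 7, 16]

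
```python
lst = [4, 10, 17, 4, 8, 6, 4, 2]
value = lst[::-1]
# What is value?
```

lst has length 8. The slice lst[::-1] selects indices [7, 6, 5, 4, 3, 2, 1, 0] (7->2, 6->4, 5->6, 4->8, 3->4, 2->17, 1->10, 0->4), giving [2, 4, 6, 8, 4, 17, 10, 4].

[2, 4, 6, 8, 4, 17, 10, 4]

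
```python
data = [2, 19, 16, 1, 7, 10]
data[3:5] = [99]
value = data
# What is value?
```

data starts as [2, 19, 16, 1, 7, 10] (length 6). The slice data[3:5] covers indices [3, 4] with values [1, 7]. Replacing that slice with [99] (different length) produces [2, 19, 16, 99, 10].

[2, 19, 16, 99, 10]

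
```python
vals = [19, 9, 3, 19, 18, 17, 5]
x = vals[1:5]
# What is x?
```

vals has length 7. The slice vals[1:5] selects indices [1, 2, 3, 4] (1->9, 2->3, 3->19, 4->18), giving [9, 3, 19, 18].

[9, 3, 19, 18]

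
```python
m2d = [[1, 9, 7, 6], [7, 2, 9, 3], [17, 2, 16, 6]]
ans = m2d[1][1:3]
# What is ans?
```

m2d[1] = [7, 2, 9, 3]. m2d[1] has length 4. The slice m2d[1][1:3] selects indices [1, 2] (1->2, 2->9), giving [2, 9].

[2, 9]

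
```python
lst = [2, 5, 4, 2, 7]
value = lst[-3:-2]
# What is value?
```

lst has length 5. The slice lst[-3:-2] selects indices [2] (2->4), giving [4].

[4]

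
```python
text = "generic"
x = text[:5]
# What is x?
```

text has length 7. The slice text[:5] selects indices [0, 1, 2, 3, 4] (0->'g', 1->'e', 2->'n', 3->'e', 4->'r'), giving 'gener'.

'gener'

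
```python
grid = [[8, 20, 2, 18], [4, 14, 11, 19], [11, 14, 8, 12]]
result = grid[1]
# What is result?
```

grid has 3 rows. Row 1 is [4, 14, 11, 19].

[4, 14, 11, 19]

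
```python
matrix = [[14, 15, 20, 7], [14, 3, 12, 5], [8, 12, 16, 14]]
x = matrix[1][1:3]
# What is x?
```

matrix[1] = [14, 3, 12, 5]. matrix[1] has length 4. The slice matrix[1][1:3] selects indices [1, 2] (1->3, 2->12), giving [3, 12].

[3, 12]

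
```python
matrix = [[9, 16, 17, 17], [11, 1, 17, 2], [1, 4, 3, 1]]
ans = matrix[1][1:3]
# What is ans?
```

matrix[1] = [11, 1, 17, 2]. matrix[1] has length 4. The slice matrix[1][1:3] selects indices [1, 2] (1->1, 2->17), giving [1, 17].

[1, 17]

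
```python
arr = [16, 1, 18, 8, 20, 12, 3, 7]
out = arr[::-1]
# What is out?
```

arr has length 8. The slice arr[::-1] selects indices [7, 6, 5, 4, 3, 2, 1, 0] (7->7, 6->3, 5->12, 4->20, 3->8, 2->18, 1->1, 0->16), giving [7, 3, 12, 20, 8, 18, 1, 16].

[7, 3, 12, 20, 8, 18, 1, 16]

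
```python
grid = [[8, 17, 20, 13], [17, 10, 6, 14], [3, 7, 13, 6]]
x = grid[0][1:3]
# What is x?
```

grid[0] = [8, 17, 20, 13]. grid[0] has length 4. The slice grid[0][1:3] selects indices [1, 2] (1->17, 2->20), giving [17, 20].

[17, 20]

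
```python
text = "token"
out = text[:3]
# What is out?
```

text has length 5. The slice text[:3] selects indices [0, 1, 2] (0->'t', 1->'o', 2->'k'), giving 'tok'.

'tok'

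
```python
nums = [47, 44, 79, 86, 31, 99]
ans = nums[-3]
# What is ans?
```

nums has length 6. Negative index -3 maps to positive index 6 + (-3) = 3. nums[3] = 86.

86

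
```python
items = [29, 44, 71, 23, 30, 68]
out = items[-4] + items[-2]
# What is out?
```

items has length 6. Negative index -4 maps to positive index 6 + (-4) = 2. items[2] = 71.
items has length 6. Negative index -2 maps to positive index 6 + (-2) = 4. items[4] = 30.
Sum: 71 + 30 = 101.

101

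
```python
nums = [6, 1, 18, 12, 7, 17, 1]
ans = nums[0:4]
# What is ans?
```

nums has length 7. The slice nums[0:4] selects indices [0, 1, 2, 3] (0->6, 1->1, 2->18, 3->12), giving [6, 1, 18, 12].

[6, 1, 18, 12]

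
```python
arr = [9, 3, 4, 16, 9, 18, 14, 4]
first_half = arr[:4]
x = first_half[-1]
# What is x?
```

arr has length 8. The slice arr[:4] selects indices [0, 1, 2, 3] (0->9, 1->3, 2->4, 3->16), giving [9, 3, 4, 16]. So first_half = [9, 3, 4, 16]. Then first_half[-1] = 16.

16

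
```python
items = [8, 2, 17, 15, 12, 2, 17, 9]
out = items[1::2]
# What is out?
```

items has length 8. The slice items[1::2] selects indices [1, 3, 5, 7] (1->2, 3->15, 5->2, 7->9), giving [2, 15, 2, 9].

[2, 15, 2, 9]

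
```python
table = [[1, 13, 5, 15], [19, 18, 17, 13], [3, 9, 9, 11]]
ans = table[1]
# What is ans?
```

table has 3 rows. Row 1 is [19, 18, 17, 13].

[19, 18, 17, 13]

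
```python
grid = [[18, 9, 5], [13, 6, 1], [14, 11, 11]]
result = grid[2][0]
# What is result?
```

grid[2] = [14, 11, 11]. Taking column 0 of that row yields 14.

14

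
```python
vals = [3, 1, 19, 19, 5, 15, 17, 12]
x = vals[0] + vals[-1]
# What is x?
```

vals has length 8. vals[0] = 3.
vals has length 8. Negative index -1 maps to positive index 8 + (-1) = 7. vals[7] = 12.
Sum: 3 + 12 = 15.

15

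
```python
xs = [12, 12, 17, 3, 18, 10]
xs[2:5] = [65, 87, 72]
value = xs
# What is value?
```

xs starts as [12, 12, 17, 3, 18, 10] (length 6). The slice xs[2:5] covers indices [2, 3, 4] with values [17, 3, 18]. Replacing that slice with [65, 87, 72] (same length) produces [12, 12, 65, 87, 72, 10].

[12, 12, 65, 87, 72, 10]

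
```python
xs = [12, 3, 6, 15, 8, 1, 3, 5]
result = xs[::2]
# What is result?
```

xs has length 8. The slice xs[::2] selects indices [0, 2, 4, 6] (0->12, 2->6, 4->8, 6->3), giving [12, 6, 8, 3].

[12, 6, 8, 3]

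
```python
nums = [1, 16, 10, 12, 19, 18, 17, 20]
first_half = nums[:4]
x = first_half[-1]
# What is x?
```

nums has length 8. The slice nums[:4] selects indices [0, 1, 2, 3] (0->1, 1->16, 2->10, 3->12), giving [1, 16, 10, 12]. So first_half = [1, 16, 10, 12]. Then first_half[-1] = 12.

12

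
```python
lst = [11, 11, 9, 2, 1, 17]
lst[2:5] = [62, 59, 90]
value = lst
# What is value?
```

lst starts as [11, 11, 9, 2, 1, 17] (length 6). The slice lst[2:5] covers indices [2, 3, 4] with values [9, 2, 1]. Replacing that slice with [62, 59, 90] (same length) produces [11, 11, 62, 59, 90, 17].

[11, 11, 62, 59, 90, 17]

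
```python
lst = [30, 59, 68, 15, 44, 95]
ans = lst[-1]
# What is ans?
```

lst has length 6. Negative index -1 maps to positive index 6 + (-1) = 5. lst[5] = 95.

95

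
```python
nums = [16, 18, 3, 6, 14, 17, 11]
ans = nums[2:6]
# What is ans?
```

nums has length 7. The slice nums[2:6] selects indices [2, 3, 4, 5] (2->3, 3->6, 4->14, 5->17), giving [3, 6, 14, 17].

[3, 6, 14, 17]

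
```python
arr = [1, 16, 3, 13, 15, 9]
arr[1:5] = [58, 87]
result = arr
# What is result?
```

arr starts as [1, 16, 3, 13, 15, 9] (length 6). The slice arr[1:5] covers indices [1, 2, 3, 4] with values [16, 3, 13, 15]. Replacing that slice with [58, 87] (different length) produces [1, 58, 87, 9].

[1, 58, 87, 9]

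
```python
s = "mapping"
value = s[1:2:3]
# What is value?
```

s has length 7. The slice s[1:2:3] selects indices [1] (1->'a'), giving 'a'.

'a'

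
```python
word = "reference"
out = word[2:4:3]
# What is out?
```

word has length 9. The slice word[2:4:3] selects indices [2] (2->'f'), giving 'f'.

'f'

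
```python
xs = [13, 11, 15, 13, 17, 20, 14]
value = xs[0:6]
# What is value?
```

xs has length 7. The slice xs[0:6] selects indices [0, 1, 2, 3, 4, 5] (0->13, 1->11, 2->15, 3->13, 4->17, 5->20), giving [13, 11, 15, 13, 17, 20].

[13, 11, 15, 13, 17, 20]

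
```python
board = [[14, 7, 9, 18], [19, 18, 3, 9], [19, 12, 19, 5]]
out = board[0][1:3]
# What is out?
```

board[0] = [14, 7, 9, 18]. board[0] has length 4. The slice board[0][1:3] selects indices [1, 2] (1->7, 2->9), giving [7, 9].

[7, 9]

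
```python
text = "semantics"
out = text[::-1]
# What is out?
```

text has length 9. The slice text[::-1] selects indices [8, 7, 6, 5, 4, 3, 2, 1, 0] (8->'s', 7->'c', 6->'i', 5->'t', 4->'n', 3->'a', 2->'m', 1->'e', 0->'s'), giving 'scitnames'.

'scitnames'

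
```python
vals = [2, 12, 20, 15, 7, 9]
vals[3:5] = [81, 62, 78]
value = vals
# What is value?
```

vals starts as [2, 12, 20, 15, 7, 9] (length 6). The slice vals[3:5] covers indices [3, 4] with values [15, 7]. Replacing that slice with [81, 62, 78] (different length) produces [2, 12, 20, 81, 62, 78, 9].

[2, 12, 20, 81, 62, 78, 9]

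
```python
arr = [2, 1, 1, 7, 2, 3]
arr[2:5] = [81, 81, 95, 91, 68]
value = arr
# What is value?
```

arr starts as [2, 1, 1, 7, 2, 3] (length 6). The slice arr[2:5] covers indices [2, 3, 4] with values [1, 7, 2]. Replacing that slice with [81, 81, 95, 91, 68] (different length) produces [2, 1, 81, 81, 95, 91, 68, 3].

[2, 1, 81, 81, 95, 91, 68, 3]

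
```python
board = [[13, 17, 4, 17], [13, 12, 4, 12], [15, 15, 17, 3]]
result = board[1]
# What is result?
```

board has 3 rows. Row 1 is [13, 12, 4, 12].

[13, 12, 4, 12]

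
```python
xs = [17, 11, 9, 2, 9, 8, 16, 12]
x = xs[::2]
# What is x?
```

xs has length 8. The slice xs[::2] selects indices [0, 2, 4, 6] (0->17, 2->9, 4->9, 6->16), giving [17, 9, 9, 16].

[17, 9, 9, 16]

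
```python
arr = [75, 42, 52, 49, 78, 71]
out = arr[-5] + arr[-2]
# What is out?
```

arr has length 6. Negative index -5 maps to positive index 6 + (-5) = 1. arr[1] = 42.
arr has length 6. Negative index -2 maps to positive index 6 + (-2) = 4. arr[4] = 78.
Sum: 42 + 78 = 120.

120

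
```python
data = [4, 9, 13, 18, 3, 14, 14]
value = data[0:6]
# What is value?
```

data has length 7. The slice data[0:6] selects indices [0, 1, 2, 3, 4, 5] (0->4, 1->9, 2->13, 3->18, 4->3, 5->14), giving [4, 9, 13, 18, 3, 14].

[4, 9, 13, 18, 3, 14]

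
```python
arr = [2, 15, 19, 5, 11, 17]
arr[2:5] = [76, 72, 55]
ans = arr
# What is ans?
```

arr starts as [2, 15, 19, 5, 11, 17] (length 6). The slice arr[2:5] covers indices [2, 3, 4] with values [19, 5, 11]. Replacing that slice with [76, 72, 55] (same length) produces [2, 15, 76, 72, 55, 17].

[2, 15, 76, 72, 55, 17]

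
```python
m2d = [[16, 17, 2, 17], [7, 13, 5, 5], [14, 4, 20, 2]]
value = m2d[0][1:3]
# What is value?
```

m2d[0] = [16, 17, 2, 17]. m2d[0] has length 4. The slice m2d[0][1:3] selects indices [1, 2] (1->17, 2->2), giving [17, 2].

[17, 2]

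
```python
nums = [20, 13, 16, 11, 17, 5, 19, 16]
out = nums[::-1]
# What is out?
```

nums has length 8. The slice nums[::-1] selects indices [7, 6, 5, 4, 3, 2, 1, 0] (7->16, 6->19, 5->5, 4->17, 3->11, 2->16, 1->13, 0->20), giving [16, 19, 5, 17, 11, 16, 13, 20].

[16, 19, 5, 17, 11, 16, 13, 20]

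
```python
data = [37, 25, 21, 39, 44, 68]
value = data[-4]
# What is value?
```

data has length 6. Negative index -4 maps to positive index 6 + (-4) = 2. data[2] = 21.

21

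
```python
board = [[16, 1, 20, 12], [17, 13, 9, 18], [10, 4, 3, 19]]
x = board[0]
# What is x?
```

board has 3 rows. Row 0 is [16, 1, 20, 12].

[16, 1, 20, 12]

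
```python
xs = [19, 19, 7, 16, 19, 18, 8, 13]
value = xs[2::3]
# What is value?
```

xs has length 8. The slice xs[2::3] selects indices [2, 5] (2->7, 5->18), giving [7, 18].

[7, 18]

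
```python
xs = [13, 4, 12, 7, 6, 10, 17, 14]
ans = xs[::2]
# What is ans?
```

xs has length 8. The slice xs[::2] selects indices [0, 2, 4, 6] (0->13, 2->12, 4->6, 6->17), giving [13, 12, 6, 17].

[13, 12, 6, 17]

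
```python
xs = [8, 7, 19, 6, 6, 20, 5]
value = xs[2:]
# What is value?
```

xs has length 7. The slice xs[2:] selects indices [2, 3, 4, 5, 6] (2->19, 3->6, 4->6, 5->20, 6->5), giving [19, 6, 6, 20, 5].

[19, 6, 6, 20, 5]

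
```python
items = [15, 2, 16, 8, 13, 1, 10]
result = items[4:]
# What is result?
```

items has length 7. The slice items[4:] selects indices [4, 5, 6] (4->13, 5->1, 6->10), giving [13, 1, 10].

[13, 1, 10]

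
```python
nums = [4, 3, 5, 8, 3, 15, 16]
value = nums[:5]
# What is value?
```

nums has length 7. The slice nums[:5] selects indices [0, 1, 2, 3, 4] (0->4, 1->3, 2->5, 3->8, 4->3), giving [4, 3, 5, 8, 3].

[4, 3, 5, 8, 3]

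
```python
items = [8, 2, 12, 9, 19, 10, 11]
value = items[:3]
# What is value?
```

items has length 7. The slice items[:3] selects indices [0, 1, 2] (0->8, 1->2, 2->12), giving [8, 2, 12].

[8, 2, 12]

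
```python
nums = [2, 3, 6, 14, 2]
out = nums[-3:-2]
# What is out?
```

nums has length 5. The slice nums[-3:-2] selects indices [2] (2->6), giving [6].

[6]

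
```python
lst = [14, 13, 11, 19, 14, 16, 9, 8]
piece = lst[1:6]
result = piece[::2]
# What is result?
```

lst has length 8. The slice lst[1:6] selects indices [1, 2, 3, 4, 5] (1->13, 2->11, 3->19, 4->14, 5->16), giving [13, 11, 19, 14, 16]. So piece = [13, 11, 19, 14, 16]. piece has length 5. The slice piece[::2] selects indices [0, 2, 4] (0->13, 2->19, 4->16), giving [13, 19, 16].

[13, 19, 16]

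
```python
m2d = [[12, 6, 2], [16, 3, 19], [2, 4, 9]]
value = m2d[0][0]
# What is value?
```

m2d[0] = [12, 6, 2]. Taking column 0 of that row yields 12.

12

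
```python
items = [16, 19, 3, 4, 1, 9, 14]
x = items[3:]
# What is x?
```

items has length 7. The slice items[3:] selects indices [3, 4, 5, 6] (3->4, 4->1, 5->9, 6->14), giving [4, 1, 9, 14].

[4, 1, 9, 14]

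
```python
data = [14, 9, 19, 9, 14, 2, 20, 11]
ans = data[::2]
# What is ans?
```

data has length 8. The slice data[::2] selects indices [0, 2, 4, 6] (0->14, 2->19, 4->14, 6->20), giving [14, 19, 14, 20].

[14, 19, 14, 20]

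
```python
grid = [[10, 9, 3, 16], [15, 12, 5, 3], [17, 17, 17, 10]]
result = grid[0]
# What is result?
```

grid has 3 rows. Row 0 is [10, 9, 3, 16].

[10, 9, 3, 16]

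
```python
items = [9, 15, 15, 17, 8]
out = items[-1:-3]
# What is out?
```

items has length 5. The slice items[-1:-3] resolves to an empty index range, so the result is [].

[]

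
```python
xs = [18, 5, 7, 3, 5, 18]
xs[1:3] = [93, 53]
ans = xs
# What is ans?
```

xs starts as [18, 5, 7, 3, 5, 18] (length 6). The slice xs[1:3] covers indices [1, 2] with values [5, 7]. Replacing that slice with [93, 53] (same length) produces [18, 93, 53, 3, 5, 18].

[18, 93, 53, 3, 5, 18]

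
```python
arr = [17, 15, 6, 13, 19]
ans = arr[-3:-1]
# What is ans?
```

arr has length 5. The slice arr[-3:-1] selects indices [2, 3] (2->6, 3->13), giving [6, 13].

[6, 13]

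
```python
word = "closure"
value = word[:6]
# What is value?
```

word has length 7. The slice word[:6] selects indices [0, 1, 2, 3, 4, 5] (0->'c', 1->'l', 2->'o', 3->'s', 4->'u', 5->'r'), giving 'closur'.

'closur'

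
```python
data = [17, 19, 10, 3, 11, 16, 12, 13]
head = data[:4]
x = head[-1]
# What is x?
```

data has length 8. The slice data[:4] selects indices [0, 1, 2, 3] (0->17, 1->19, 2->10, 3->3), giving [17, 19, 10, 3]. So head = [17, 19, 10, 3]. Then head[-1] = 3.

3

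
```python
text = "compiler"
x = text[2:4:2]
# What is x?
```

text has length 8. The slice text[2:4:2] selects indices [2] (2->'m'), giving 'm'.

'm'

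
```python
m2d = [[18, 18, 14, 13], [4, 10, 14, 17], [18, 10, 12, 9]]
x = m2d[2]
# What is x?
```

m2d has 3 rows. Row 2 is [18, 10, 12, 9].

[18, 10, 12, 9]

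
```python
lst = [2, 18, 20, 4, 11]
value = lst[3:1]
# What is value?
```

lst has length 5. The slice lst[3:1] resolves to an empty index range, so the result is [].

[]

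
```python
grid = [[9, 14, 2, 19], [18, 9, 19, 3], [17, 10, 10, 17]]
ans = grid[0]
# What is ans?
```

grid has 3 rows. Row 0 is [9, 14, 2, 19].

[9, 14, 2, 19]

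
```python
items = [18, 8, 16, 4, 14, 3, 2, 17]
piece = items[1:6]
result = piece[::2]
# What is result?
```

items has length 8. The slice items[1:6] selects indices [1, 2, 3, 4, 5] (1->8, 2->16, 3->4, 4->14, 5->3), giving [8, 16, 4, 14, 3]. So piece = [8, 16, 4, 14, 3]. piece has length 5. The slice piece[::2] selects indices [0, 2, 4] (0->8, 2->4, 4->3), giving [8, 4, 3].

[8, 4, 3]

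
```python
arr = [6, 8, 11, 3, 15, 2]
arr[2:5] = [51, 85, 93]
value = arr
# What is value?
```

arr starts as [6, 8, 11, 3, 15, 2] (length 6). The slice arr[2:5] covers indices [2, 3, 4] with values [11, 3, 15]. Replacing that slice with [51, 85, 93] (same length) produces [6, 8, 51, 85, 93, 2].

[6, 8, 51, 85, 93, 2]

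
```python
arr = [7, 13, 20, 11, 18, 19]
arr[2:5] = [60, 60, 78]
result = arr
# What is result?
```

arr starts as [7, 13, 20, 11, 18, 19] (length 6). The slice arr[2:5] covers indices [2, 3, 4] with values [20, 11, 18]. Replacing that slice with [60, 60, 78] (same length) produces [7, 13, 60, 60, 78, 19].

[7, 13, 60, 60, 78, 19]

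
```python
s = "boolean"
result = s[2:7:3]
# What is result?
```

s has length 7. The slice s[2:7:3] selects indices [2, 5] (2->'o', 5->'a'), giving 'oa'.

'oa'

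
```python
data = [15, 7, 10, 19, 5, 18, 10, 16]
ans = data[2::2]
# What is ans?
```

data has length 8. The slice data[2::2] selects indices [2, 4, 6] (2->10, 4->5, 6->10), giving [10, 5, 10].

[10, 5, 10]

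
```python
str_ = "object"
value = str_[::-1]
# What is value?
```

str_ has length 6. The slice str_[::-1] selects indices [5, 4, 3, 2, 1, 0] (5->'t', 4->'c', 3->'e', 2->'j', 1->'b', 0->'o'), giving 'tcejbo'.

'tcejbo'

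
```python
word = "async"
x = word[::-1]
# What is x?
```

word has length 5. The slice word[::-1] selects indices [4, 3, 2, 1, 0] (4->'c', 3->'n', 2->'y', 1->'s', 0->'a'), giving 'cnysa'.

'cnysa'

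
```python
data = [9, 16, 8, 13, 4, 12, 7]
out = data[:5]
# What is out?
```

data has length 7. The slice data[:5] selects indices [0, 1, 2, 3, 4] (0->9, 1->16, 2->8, 3->13, 4->4), giving [9, 16, 8, 13, 4].

[9, 16, 8, 13, 4]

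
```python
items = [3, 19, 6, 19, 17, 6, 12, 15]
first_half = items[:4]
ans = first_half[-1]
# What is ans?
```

items has length 8. The slice items[:4] selects indices [0, 1, 2, 3] (0->3, 1->19, 2->6, 3->19), giving [3, 19, 6, 19]. So first_half = [3, 19, 6, 19]. Then first_half[-1] = 19.

19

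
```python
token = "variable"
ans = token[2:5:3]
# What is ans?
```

token has length 8. The slice token[2:5:3] selects indices [2] (2->'r'), giving 'r'.

'r'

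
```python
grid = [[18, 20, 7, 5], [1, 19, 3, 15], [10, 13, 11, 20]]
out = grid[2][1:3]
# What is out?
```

grid[2] = [10, 13, 11, 20]. grid[2] has length 4. The slice grid[2][1:3] selects indices [1, 2] (1->13, 2->11), giving [13, 11].

[13, 11]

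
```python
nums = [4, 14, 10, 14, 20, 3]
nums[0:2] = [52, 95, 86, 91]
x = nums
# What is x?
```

nums starts as [4, 14, 10, 14, 20, 3] (length 6). The slice nums[0:2] covers indices [0, 1] with values [4, 14]. Replacing that slice with [52, 95, 86, 91] (different length) produces [52, 95, 86, 91, 10, 14, 20, 3].

[52, 95, 86, 91, 10, 14, 20, 3]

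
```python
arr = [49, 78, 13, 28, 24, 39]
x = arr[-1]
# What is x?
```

arr has length 6. Negative index -1 maps to positive index 6 + (-1) = 5. arr[5] = 39.

39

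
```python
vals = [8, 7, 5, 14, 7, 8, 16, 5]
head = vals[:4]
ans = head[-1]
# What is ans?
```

vals has length 8. The slice vals[:4] selects indices [0, 1, 2, 3] (0->8, 1->7, 2->5, 3->14), giving [8, 7, 5, 14]. So head = [8, 7, 5, 14]. Then head[-1] = 14.

14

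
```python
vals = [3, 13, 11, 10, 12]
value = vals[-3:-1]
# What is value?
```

vals has length 5. The slice vals[-3:-1] selects indices [2, 3] (2->11, 3->10), giving [11, 10].

[11, 10]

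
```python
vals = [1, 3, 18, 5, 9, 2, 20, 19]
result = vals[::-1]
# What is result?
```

vals has length 8. The slice vals[::-1] selects indices [7, 6, 5, 4, 3, 2, 1, 0] (7->19, 6->20, 5->2, 4->9, 3->5, 2->18, 1->3, 0->1), giving [19, 20, 2, 9, 5, 18, 3, 1].

[19, 20, 2, 9, 5, 18, 3, 1]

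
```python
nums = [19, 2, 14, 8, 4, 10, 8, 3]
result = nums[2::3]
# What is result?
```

nums has length 8. The slice nums[2::3] selects indices [2, 5] (2->14, 5->10), giving [14, 10].

[14, 10]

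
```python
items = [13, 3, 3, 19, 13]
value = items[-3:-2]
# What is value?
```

items has length 5. The slice items[-3:-2] selects indices [2] (2->3), giving [3].

[3]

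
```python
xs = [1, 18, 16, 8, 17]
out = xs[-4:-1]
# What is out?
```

xs has length 5. The slice xs[-4:-1] selects indices [1, 2, 3] (1->18, 2->16, 3->8), giving [18, 16, 8].

[18, 16, 8]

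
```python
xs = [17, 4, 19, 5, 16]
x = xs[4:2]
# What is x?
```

xs has length 5. The slice xs[4:2] resolves to an empty index range, so the result is [].

[]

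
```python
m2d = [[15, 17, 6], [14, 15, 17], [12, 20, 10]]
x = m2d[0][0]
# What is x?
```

m2d[0] = [15, 17, 6]. Taking column 0 of that row yields 15.

15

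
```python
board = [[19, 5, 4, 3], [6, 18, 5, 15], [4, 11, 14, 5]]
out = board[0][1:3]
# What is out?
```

board[0] = [19, 5, 4, 3]. board[0] has length 4. The slice board[0][1:3] selects indices [1, 2] (1->5, 2->4), giving [5, 4].

[5, 4]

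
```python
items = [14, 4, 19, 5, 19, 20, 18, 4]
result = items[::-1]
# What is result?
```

items has length 8. The slice items[::-1] selects indices [7, 6, 5, 4, 3, 2, 1, 0] (7->4, 6->18, 5->20, 4->19, 3->5, 2->19, 1->4, 0->14), giving [4, 18, 20, 19, 5, 19, 4, 14].

[4, 18, 20, 19, 5, 19, 4, 14]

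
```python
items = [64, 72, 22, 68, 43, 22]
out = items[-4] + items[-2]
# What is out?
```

items has length 6. Negative index -4 maps to positive index 6 + (-4) = 2. items[2] = 22.
items has length 6. Negative index -2 maps to positive index 6 + (-2) = 4. items[4] = 43.
Sum: 22 + 43 = 65.

65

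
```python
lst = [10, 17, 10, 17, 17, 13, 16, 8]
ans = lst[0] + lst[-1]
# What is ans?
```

lst has length 8. lst[0] = 10.
lst has length 8. Negative index -1 maps to positive index 8 + (-1) = 7. lst[7] = 8.
Sum: 10 + 8 = 18.

18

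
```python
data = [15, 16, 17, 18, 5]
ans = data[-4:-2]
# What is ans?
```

data has length 5. The slice data[-4:-2] selects indices [1, 2] (1->16, 2->17), giving [16, 17].

[16, 17]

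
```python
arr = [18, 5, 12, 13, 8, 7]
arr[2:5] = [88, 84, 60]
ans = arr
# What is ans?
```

arr starts as [18, 5, 12, 13, 8, 7] (length 6). The slice arr[2:5] covers indices [2, 3, 4] with values [12, 13, 8]. Replacing that slice with [88, 84, 60] (same length) produces [18, 5, 88, 84, 60, 7].

[18, 5, 88, 84, 60, 7]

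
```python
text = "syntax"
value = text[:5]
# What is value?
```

text has length 6. The slice text[:5] selects indices [0, 1, 2, 3, 4] (0->'s', 1->'y', 2->'n', 3->'t', 4->'a'), giving 'synta'.

'synta'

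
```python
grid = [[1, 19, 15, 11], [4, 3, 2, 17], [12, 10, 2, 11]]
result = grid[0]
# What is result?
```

grid has 3 rows. Row 0 is [1, 19, 15, 11].

[1, 19, 15, 11]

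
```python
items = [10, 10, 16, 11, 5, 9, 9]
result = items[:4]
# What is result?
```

items has length 7. The slice items[:4] selects indices [0, 1, 2, 3] (0->10, 1->10, 2->16, 3->11), giving [10, 10, 16, 11].

[10, 10, 16, 11]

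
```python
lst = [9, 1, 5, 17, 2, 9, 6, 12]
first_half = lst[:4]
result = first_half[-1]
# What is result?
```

lst has length 8. The slice lst[:4] selects indices [0, 1, 2, 3] (0->9, 1->1, 2->5, 3->17), giving [9, 1, 5, 17]. So first_half = [9, 1, 5, 17]. Then first_half[-1] = 17.

17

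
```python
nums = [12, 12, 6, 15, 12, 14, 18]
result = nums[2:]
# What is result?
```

nums has length 7. The slice nums[2:] selects indices [2, 3, 4, 5, 6] (2->6, 3->15, 4->12, 5->14, 6->18), giving [6, 15, 12, 14, 18].

[6, 15, 12, 14, 18]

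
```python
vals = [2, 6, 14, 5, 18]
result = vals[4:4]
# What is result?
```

vals has length 5. The slice vals[4:4] resolves to an empty index range, so the result is [].

[]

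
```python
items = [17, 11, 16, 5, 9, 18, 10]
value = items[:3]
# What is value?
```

items has length 7. The slice items[:3] selects indices [0, 1, 2] (0->17, 1->11, 2->16), giving [17, 11, 16].

[17, 11, 16]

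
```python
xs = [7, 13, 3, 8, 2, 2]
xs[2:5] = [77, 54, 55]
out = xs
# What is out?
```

xs starts as [7, 13, 3, 8, 2, 2] (length 6). The slice xs[2:5] covers indices [2, 3, 4] with values [3, 8, 2]. Replacing that slice with [77, 54, 55] (same length) produces [7, 13, 77, 54, 55, 2].

[7, 13, 77, 54, 55, 2]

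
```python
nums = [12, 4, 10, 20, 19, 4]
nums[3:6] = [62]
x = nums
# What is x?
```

nums starts as [12, 4, 10, 20, 19, 4] (length 6). The slice nums[3:6] covers indices [3, 4, 5] with values [20, 19, 4]. Replacing that slice with [62] (different length) produces [12, 4, 10, 62].

[12, 4, 10, 62]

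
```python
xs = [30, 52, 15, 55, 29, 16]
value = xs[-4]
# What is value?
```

xs has length 6. Negative index -4 maps to positive index 6 + (-4) = 2. xs[2] = 15.

15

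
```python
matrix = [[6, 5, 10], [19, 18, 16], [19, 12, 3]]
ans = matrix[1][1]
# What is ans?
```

matrix[1] = [19, 18, 16]. Taking column 1 of that row yields 18.

18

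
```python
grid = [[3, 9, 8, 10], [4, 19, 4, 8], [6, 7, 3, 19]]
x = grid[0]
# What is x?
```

grid has 3 rows. Row 0 is [3, 9, 8, 10].

[3, 9, 8, 10]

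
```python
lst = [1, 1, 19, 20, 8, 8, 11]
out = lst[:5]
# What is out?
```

lst has length 7. The slice lst[:5] selects indices [0, 1, 2, 3, 4] (0->1, 1->1, 2->19, 3->20, 4->8), giving [1, 1, 19, 20, 8].

[1, 1, 19, 20, 8]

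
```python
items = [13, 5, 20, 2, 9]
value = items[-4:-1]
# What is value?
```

items has length 5. The slice items[-4:-1] selects indices [1, 2, 3] (1->5, 2->20, 3->2), giving [5, 20, 2].

[5, 20, 2]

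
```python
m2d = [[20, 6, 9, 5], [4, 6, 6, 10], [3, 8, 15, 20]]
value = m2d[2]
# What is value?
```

m2d has 3 rows. Row 2 is [3, 8, 15, 20].

[3, 8, 15, 20]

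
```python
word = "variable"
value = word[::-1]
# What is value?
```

word has length 8. The slice word[::-1] selects indices [7, 6, 5, 4, 3, 2, 1, 0] (7->'e', 6->'l', 5->'b', 4->'a', 3->'i', 2->'r', 1->'a', 0->'v'), giving 'elbairav'.

'elbairav'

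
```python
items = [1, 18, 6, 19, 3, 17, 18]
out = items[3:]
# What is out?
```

items has length 7. The slice items[3:] selects indices [3, 4, 5, 6] (3->19, 4->3, 5->17, 6->18), giving [19, 3, 17, 18].

[19, 3, 17, 18]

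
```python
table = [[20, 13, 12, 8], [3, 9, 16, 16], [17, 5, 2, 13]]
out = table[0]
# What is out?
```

table has 3 rows. Row 0 is [20, 13, 12, 8].

[20, 13, 12, 8]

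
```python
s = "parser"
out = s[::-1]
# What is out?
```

s has length 6. The slice s[::-1] selects indices [5, 4, 3, 2, 1, 0] (5->'r', 4->'e', 3->'s', 2->'r', 1->'a', 0->'p'), giving 'resrap'.

'resrap'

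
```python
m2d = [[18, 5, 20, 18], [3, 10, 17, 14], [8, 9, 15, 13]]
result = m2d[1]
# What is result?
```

m2d has 3 rows. Row 1 is [3, 10, 17, 14].

[3, 10, 17, 14]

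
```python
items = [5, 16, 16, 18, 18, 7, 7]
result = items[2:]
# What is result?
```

items has length 7. The slice items[2:] selects indices [2, 3, 4, 5, 6] (2->16, 3->18, 4->18, 5->7, 6->7), giving [16, 18, 18, 7, 7].

[16, 18, 18, 7, 7]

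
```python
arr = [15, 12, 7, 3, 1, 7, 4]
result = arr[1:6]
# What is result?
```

arr has length 7. The slice arr[1:6] selects indices [1, 2, 3, 4, 5] (1->12, 2->7, 3->3, 4->1, 5->7), giving [12, 7, 3, 1, 7].

[12, 7, 3, 1, 7]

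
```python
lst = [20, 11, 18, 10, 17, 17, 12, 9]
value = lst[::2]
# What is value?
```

lst has length 8. The slice lst[::2] selects indices [0, 2, 4, 6] (0->20, 2->18, 4->17, 6->12), giving [20, 18, 17, 12].

[20, 18, 17, 12]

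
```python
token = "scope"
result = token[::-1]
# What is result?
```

token has length 5. The slice token[::-1] selects indices [4, 3, 2, 1, 0] (4->'e', 3->'p', 2->'o', 1->'c', 0->'s'), giving 'epocs'.

'epocs'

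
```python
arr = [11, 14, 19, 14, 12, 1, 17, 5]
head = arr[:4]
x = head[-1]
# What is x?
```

arr has length 8. The slice arr[:4] selects indices [0, 1, 2, 3] (0->11, 1->14, 2->19, 3->14), giving [11, 14, 19, 14]. So head = [11, 14, 19, 14]. Then head[-1] = 14.

14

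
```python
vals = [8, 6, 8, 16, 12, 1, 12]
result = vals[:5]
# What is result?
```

vals has length 7. The slice vals[:5] selects indices [0, 1, 2, 3, 4] (0->8, 1->6, 2->8, 3->16, 4->12), giving [8, 6, 8, 16, 12].

[8, 6, 8, 16, 12]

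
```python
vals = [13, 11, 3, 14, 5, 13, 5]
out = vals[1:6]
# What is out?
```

vals has length 7. The slice vals[1:6] selects indices [1, 2, 3, 4, 5] (1->11, 2->3, 3->14, 4->5, 5->13), giving [11, 3, 14, 5, 13].

[11, 3, 14, 5, 13]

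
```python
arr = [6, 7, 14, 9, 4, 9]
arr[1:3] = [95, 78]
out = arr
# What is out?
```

arr starts as [6, 7, 14, 9, 4, 9] (length 6). The slice arr[1:3] covers indices [1, 2] with values [7, 14]. Replacing that slice with [95, 78] (same length) produces [6, 95, 78, 9, 4, 9].

[6, 95, 78, 9, 4, 9]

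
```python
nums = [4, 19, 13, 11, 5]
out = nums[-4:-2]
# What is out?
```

nums has length 5. The slice nums[-4:-2] selects indices [1, 2] (1->19, 2->13), giving [19, 13].

[19, 13]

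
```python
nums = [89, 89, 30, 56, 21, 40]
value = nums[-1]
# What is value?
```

nums has length 6. Negative index -1 maps to positive index 6 + (-1) = 5. nums[5] = 40.

40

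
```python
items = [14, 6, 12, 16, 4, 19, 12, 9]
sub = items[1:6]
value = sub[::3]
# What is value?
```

items has length 8. The slice items[1:6] selects indices [1, 2, 3, 4, 5] (1->6, 2->12, 3->16, 4->4, 5->19), giving [6, 12, 16, 4, 19]. So sub = [6, 12, 16, 4, 19]. sub has length 5. The slice sub[::3] selects indices [0, 3] (0->6, 3->4), giving [6, 4].

[6, 4]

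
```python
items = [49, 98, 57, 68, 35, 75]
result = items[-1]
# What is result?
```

items has length 6. Negative index -1 maps to positive index 6 + (-1) = 5. items[5] = 75.

75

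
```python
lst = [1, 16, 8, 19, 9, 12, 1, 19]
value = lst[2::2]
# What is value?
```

lst has length 8. The slice lst[2::2] selects indices [2, 4, 6] (2->8, 4->9, 6->1), giving [8, 9, 1].

[8, 9, 1]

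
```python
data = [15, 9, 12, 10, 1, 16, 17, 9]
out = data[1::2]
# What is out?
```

data has length 8. The slice data[1::2] selects indices [1, 3, 5, 7] (1->9, 3->10, 5->16, 7->9), giving [9, 10, 16, 9].

[9, 10, 16, 9]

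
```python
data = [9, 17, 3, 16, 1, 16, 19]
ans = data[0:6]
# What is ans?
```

data has length 7. The slice data[0:6] selects indices [0, 1, 2, 3, 4, 5] (0->9, 1->17, 2->3, 3->16, 4->1, 5->16), giving [9, 17, 3, 16, 1, 16].

[9, 17, 3, 16, 1, 16]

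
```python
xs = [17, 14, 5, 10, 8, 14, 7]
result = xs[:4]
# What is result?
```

xs has length 7. The slice xs[:4] selects indices [0, 1, 2, 3] (0->17, 1->14, 2->5, 3->10), giving [17, 14, 5, 10].

[17, 14, 5, 10]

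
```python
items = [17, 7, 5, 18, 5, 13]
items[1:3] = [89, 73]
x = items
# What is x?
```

items starts as [17, 7, 5, 18, 5, 13] (length 6). The slice items[1:3] covers indices [1, 2] with values [7, 5]. Replacing that slice with [89, 73] (same length) produces [17, 89, 73, 18, 5, 13].

[17, 89, 73, 18, 5, 13]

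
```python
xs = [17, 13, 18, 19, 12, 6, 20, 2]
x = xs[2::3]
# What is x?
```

xs has length 8. The slice xs[2::3] selects indices [2, 5] (2->18, 5->6), giving [18, 6].

[18, 6]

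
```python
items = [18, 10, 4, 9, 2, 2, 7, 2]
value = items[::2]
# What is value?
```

items has length 8. The slice items[::2] selects indices [0, 2, 4, 6] (0->18, 2->4, 4->2, 6->7), giving [18, 4, 2, 7].

[18, 4, 2, 7]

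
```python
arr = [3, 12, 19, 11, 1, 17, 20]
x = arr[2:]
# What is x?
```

arr has length 7. The slice arr[2:] selects indices [2, 3, 4, 5, 6] (2->19, 3->11, 4->1, 5->17, 6->20), giving [19, 11, 1, 17, 20].

[19, 11, 1, 17, 20]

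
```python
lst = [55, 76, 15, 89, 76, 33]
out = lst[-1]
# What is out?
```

lst has length 6. Negative index -1 maps to positive index 6 + (-1) = 5. lst[5] = 33.

33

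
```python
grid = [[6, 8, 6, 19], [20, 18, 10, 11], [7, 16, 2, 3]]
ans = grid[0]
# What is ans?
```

grid has 3 rows. Row 0 is [6, 8, 6, 19].

[6, 8, 6, 19]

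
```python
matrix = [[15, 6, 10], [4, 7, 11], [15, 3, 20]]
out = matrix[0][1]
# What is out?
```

matrix[0] = [15, 6, 10]. Taking column 1 of that row yields 6.

6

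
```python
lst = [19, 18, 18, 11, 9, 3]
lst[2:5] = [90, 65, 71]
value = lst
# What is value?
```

lst starts as [19, 18, 18, 11, 9, 3] (length 6). The slice lst[2:5] covers indices [2, 3, 4] with values [18, 11, 9]. Replacing that slice with [90, 65, 71] (same length) produces [19, 18, 90, 65, 71, 3].

[19, 18, 90, 65, 71, 3]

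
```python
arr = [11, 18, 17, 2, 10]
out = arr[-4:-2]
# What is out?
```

arr has length 5. The slice arr[-4:-2] selects indices [1, 2] (1->18, 2->17), giving [18, 17].

[18, 17]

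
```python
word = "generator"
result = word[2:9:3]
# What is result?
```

word has length 9. The slice word[2:9:3] selects indices [2, 5, 8] (2->'n', 5->'a', 8->'r'), giving 'nar'.

'nar'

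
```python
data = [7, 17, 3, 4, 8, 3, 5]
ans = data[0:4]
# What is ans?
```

data has length 7. The slice data[0:4] selects indices [0, 1, 2, 3] (0->7, 1->17, 2->3, 3->4), giving [7, 17, 3, 4].

[7, 17, 3, 4]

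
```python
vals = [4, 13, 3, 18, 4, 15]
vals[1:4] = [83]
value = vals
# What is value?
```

vals starts as [4, 13, 3, 18, 4, 15] (length 6). The slice vals[1:4] covers indices [1, 2, 3] with values [13, 3, 18]. Replacing that slice with [83] (different length) produces [4, 83, 4, 15].

[4, 83, 4, 15]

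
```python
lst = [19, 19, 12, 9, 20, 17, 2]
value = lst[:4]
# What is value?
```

lst has length 7. The slice lst[:4] selects indices [0, 1, 2, 3] (0->19, 1->19, 2->12, 3->9), giving [19, 19, 12, 9].

[19, 19, 12, 9]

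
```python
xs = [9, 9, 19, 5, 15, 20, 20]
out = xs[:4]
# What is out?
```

xs has length 7. The slice xs[:4] selects indices [0, 1, 2, 3] (0->9, 1->9, 2->19, 3->5), giving [9, 9, 19, 5].

[9, 9, 19, 5]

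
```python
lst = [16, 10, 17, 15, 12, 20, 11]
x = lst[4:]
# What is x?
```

lst has length 7. The slice lst[4:] selects indices [4, 5, 6] (4->12, 5->20, 6->11), giving [12, 20, 11].

[12, 20, 11]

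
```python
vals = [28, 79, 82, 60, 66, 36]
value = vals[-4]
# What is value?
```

vals has length 6. Negative index -4 maps to positive index 6 + (-4) = 2. vals[2] = 82.

82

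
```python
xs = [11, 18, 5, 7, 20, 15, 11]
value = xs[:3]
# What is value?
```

xs has length 7. The slice xs[:3] selects indices [0, 1, 2] (0->11, 1->18, 2->5), giving [11, 18, 5].

[11, 18, 5]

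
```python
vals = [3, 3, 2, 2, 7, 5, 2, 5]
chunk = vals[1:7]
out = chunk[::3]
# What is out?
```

vals has length 8. The slice vals[1:7] selects indices [1, 2, 3, 4, 5, 6] (1->3, 2->2, 3->2, 4->7, 5->5, 6->2), giving [3, 2, 2, 7, 5, 2]. So chunk = [3, 2, 2, 7, 5, 2]. chunk has length 6. The slice chunk[::3] selects indices [0, 3] (0->3, 3->7), giving [3, 7].

[3, 7]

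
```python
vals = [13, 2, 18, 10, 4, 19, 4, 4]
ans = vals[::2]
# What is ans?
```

vals has length 8. The slice vals[::2] selects indices [0, 2, 4, 6] (0->13, 2->18, 4->4, 6->4), giving [13, 18, 4, 4].

[13, 18, 4, 4]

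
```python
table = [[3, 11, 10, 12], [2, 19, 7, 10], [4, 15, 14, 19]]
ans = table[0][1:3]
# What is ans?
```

table[0] = [3, 11, 10, 12]. table[0] has length 4. The slice table[0][1:3] selects indices [1, 2] (1->11, 2->10), giving [11, 10].

[11, 10]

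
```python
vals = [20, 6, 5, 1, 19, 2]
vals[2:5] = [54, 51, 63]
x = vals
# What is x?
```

vals starts as [20, 6, 5, 1, 19, 2] (length 6). The slice vals[2:5] covers indices [2, 3, 4] with values [5, 1, 19]. Replacing that slice with [54, 51, 63] (same length) produces [20, 6, 54, 51, 63, 2].

[20, 6, 54, 51, 63, 2]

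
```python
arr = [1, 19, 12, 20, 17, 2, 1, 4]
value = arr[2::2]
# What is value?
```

arr has length 8. The slice arr[2::2] selects indices [2, 4, 6] (2->12, 4->17, 6->1), giving [12, 17, 1].

[12, 17, 1]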